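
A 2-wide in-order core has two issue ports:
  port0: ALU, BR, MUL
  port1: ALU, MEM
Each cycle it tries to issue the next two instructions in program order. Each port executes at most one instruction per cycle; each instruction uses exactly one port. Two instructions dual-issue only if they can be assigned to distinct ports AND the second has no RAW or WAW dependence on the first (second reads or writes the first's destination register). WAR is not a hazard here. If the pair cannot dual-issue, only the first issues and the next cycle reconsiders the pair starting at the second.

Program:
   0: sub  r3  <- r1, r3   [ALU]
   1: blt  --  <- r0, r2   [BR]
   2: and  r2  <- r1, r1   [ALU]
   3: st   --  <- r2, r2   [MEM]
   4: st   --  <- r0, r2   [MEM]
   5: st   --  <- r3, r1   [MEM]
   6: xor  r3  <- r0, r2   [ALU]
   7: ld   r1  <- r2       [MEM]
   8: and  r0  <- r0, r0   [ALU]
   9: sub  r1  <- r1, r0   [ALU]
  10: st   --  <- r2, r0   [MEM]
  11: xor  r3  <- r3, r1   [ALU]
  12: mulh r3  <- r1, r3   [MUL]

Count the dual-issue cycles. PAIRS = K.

t=0 i0&i1:sub.ALU/blt.BR ; 2-wide
t=1 i2:and.ALU ; RAW r2
t=2 i3:st.MEM ; no-port MEM/MEM
t=3 i4:st.MEM ; no-port MEM/MEM
t=4 i5&i6:st.MEM/xor.ALU ; 2-wide
t=5 i7&i8:ld.MEM/and.ALU ; 2-wide
t=6 i9&i10:sub.ALU/st.MEM ; 2-wide
t=7 i11:xor.ALU ; RAW+WAW r3
t=8 i12:mulh.MUL ; tail

PAIRS = 4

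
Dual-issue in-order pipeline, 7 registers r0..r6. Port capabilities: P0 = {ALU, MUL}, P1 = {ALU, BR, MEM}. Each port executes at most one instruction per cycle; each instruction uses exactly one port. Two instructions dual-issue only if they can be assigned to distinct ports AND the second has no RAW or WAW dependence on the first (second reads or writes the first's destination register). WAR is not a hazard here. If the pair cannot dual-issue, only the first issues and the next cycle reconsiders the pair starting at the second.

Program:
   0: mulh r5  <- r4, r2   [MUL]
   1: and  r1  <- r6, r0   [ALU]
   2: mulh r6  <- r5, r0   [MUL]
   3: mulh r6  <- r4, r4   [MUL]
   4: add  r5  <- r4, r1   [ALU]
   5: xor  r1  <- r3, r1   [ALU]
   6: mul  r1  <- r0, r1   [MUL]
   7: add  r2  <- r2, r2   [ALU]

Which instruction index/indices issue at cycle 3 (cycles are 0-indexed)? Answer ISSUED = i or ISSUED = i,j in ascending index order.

t=0 i0&i1:mulh/and ; dual
t=1 i2:mulh ; no-port MUL/MUL
t=2 i3&i4:mulh/add ; dual
t=3 i5:xor ; RAW+WAW r1
t=4 i6&i7:mul/add ; dual

ISSUED = 5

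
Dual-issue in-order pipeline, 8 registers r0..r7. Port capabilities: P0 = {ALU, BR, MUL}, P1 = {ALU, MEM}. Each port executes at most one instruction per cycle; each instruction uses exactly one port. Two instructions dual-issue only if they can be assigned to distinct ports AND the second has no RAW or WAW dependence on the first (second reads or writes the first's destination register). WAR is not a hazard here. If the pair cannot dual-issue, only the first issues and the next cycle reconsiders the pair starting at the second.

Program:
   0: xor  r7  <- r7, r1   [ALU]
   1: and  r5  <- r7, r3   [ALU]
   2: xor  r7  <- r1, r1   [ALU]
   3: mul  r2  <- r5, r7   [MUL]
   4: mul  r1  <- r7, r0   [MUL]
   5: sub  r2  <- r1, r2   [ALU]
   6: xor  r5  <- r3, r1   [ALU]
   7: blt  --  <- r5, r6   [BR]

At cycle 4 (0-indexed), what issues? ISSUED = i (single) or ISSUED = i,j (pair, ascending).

ISSUED = 5,6

0. xor @i0  | RAW r7
1. and+xor @i1,i2  | 2-wide
2. mul @i3  | no-port MUL/MUL
3. mul @i4  | RAW r1
4. sub+xor @i5,i6  | 2-wide
5. blt @i7  | tail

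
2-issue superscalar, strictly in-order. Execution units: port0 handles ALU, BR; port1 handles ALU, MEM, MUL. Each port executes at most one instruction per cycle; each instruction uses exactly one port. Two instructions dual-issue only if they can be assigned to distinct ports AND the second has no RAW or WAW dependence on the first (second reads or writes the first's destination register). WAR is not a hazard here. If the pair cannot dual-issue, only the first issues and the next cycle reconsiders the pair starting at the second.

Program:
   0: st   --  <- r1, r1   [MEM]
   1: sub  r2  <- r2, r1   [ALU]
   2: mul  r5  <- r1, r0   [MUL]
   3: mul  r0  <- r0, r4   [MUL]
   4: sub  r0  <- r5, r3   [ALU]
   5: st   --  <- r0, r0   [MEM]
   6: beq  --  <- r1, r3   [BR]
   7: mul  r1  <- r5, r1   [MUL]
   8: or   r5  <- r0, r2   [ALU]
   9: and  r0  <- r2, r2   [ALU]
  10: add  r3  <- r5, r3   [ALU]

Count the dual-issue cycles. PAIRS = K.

#0 head=0: st.MEM/sub.ALU i0/i1 2-wide
#1 head=2: mul.MUL i2 no-port MUL/MUL
#2 head=3: mul.MUL i3 WAW r0
#3 head=4: sub.ALU i4 RAW r0
#4 head=5: st.MEM/beq.BR i5/i6 2-wide
#5 head=7: mul.MUL/or.ALU i7/i8 2-wide
#6 head=9: and.ALU/add.ALU i9/i10 2-wide

PAIRS = 4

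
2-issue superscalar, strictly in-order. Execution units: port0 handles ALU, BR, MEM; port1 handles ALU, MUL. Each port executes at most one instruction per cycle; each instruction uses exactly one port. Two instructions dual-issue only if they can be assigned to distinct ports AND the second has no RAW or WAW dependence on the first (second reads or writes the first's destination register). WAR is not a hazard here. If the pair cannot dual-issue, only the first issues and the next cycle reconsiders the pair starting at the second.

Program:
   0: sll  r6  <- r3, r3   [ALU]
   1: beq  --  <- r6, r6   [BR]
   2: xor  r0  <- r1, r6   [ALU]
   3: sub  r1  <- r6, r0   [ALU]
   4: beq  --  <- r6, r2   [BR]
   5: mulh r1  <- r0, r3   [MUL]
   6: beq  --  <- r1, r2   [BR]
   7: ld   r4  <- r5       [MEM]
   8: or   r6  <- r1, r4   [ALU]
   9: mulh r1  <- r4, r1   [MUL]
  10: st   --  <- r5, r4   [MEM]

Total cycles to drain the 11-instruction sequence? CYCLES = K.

CYCLES = 8

t=0 i0:sll ; RAW r6
t=1 i1/i2:beq xor ; pair
t=2 i3/i4:sub beq ; pair
t=3 i5:mulh ; RAW r1
t=4 i6:beq ; no-port BR/MEM
t=5 i7:ld ; RAW r4
t=6 i8/i9:or mulh ; pair
t=7 i10:st ; tail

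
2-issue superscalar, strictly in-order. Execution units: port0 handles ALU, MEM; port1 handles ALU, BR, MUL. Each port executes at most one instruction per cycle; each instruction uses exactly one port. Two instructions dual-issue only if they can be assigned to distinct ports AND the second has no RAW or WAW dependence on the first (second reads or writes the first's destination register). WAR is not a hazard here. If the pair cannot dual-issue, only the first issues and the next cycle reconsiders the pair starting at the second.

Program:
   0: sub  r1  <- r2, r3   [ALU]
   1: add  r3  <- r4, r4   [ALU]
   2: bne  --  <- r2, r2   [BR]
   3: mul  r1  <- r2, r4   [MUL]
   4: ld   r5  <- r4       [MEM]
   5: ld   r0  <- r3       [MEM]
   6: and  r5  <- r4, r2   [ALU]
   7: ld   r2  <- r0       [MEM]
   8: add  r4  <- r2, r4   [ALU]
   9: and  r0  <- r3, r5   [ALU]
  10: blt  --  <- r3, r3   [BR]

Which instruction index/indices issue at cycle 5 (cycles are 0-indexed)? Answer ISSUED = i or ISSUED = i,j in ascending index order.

#0 head=0: sub;add i0&i1 dual
#1 head=2: bne i2 no-port BR/MUL
#2 head=3: mul;ld i3&i4 dual
#3 head=5: ld;and i5&i6 dual
#4 head=7: ld i7 RAW r2
#5 head=8: add;and i8&i9 dual
#6 head=10: blt i10 tail

ISSUED = 8,9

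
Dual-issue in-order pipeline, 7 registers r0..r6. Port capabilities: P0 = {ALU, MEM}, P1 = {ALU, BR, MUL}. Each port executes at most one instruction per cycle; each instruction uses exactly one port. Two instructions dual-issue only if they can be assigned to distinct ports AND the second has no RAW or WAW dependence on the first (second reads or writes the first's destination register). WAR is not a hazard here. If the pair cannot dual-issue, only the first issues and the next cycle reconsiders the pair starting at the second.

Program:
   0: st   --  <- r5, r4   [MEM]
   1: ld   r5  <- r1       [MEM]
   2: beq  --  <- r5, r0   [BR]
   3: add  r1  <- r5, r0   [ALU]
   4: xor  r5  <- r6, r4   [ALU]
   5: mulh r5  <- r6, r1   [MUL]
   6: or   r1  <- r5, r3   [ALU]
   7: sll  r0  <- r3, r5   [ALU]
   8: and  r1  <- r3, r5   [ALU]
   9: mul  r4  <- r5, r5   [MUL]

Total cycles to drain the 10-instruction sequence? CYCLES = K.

c0: i0 st  no-port MEM/MEM
c1: i1 ld  RAW r5
c2: i2,i3 beq;add  2-wide
c3: i4 xor  WAW r5
c4: i5 mulh  RAW r5
c5: i6,i7 or;sll  2-wide
c6: i8,i9 and;mul  2-wide

CYCLES = 7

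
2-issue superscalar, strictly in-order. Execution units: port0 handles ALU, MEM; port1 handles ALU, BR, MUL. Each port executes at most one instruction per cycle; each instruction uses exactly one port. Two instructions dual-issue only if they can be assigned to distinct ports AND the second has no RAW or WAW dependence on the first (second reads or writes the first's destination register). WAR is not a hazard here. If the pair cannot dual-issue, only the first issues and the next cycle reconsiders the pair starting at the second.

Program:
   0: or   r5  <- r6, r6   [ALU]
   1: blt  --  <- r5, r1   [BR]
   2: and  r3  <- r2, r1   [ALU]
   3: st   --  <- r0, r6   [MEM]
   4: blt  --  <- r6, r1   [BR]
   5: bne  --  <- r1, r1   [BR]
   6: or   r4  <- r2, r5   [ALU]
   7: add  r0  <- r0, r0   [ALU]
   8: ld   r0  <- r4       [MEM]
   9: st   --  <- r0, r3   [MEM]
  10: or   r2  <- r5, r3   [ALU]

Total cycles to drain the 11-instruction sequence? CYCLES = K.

CYCLES = 7

c0: i0 or.ALU  RAW r5
c1: i1/i2 blt.BR and.ALU  dual
c2: i3/i4 st.MEM blt.BR  dual
c3: i5/i6 bne.BR or.ALU  dual
c4: i7 add.ALU  WAW r0
c5: i8 ld.MEM  no-port MEM/MEM
c6: i9/i10 st.MEM or.ALU  dual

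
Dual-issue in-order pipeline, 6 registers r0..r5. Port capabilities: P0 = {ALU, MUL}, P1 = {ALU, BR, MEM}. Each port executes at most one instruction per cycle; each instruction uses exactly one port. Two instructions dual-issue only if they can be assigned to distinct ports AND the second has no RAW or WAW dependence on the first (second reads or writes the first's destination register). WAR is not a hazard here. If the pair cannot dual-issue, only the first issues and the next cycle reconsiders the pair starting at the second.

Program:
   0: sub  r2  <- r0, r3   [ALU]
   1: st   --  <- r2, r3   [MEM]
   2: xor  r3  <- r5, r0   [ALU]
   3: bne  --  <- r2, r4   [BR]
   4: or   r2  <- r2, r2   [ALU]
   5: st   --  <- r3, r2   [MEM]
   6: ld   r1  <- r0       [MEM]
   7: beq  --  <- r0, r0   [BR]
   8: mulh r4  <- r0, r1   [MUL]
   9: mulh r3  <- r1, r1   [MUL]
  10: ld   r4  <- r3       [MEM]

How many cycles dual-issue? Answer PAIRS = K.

#0 head=0: sub i0 RAW r2
#1 head=1: st;xor i1,i2 2-wide
#2 head=3: bne;or i3,i4 2-wide
#3 head=5: st i5 no-port MEM/MEM
#4 head=6: ld i6 no-port MEM/BR
#5 head=7: beq;mulh i7,i8 2-wide
#6 head=9: mulh i9 RAW r3
#7 head=10: ld i10 tail

PAIRS = 3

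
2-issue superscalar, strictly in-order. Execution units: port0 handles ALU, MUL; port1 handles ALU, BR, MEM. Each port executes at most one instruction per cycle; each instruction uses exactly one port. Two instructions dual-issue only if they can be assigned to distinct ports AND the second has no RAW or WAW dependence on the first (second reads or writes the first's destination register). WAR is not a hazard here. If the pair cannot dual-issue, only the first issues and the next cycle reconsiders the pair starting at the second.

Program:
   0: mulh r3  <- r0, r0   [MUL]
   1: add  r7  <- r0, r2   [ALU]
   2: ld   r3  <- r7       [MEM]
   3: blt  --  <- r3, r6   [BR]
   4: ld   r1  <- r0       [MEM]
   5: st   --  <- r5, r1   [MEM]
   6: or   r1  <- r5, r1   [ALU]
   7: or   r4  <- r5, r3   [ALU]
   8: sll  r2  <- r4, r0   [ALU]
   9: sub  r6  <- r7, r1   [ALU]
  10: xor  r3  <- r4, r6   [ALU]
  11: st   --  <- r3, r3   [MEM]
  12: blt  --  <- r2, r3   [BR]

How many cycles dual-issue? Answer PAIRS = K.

PAIRS = 3

#0 head=0: mulh.MUL+add.ALU i0&i1 dual
#1 head=2: ld.MEM i2 no-port MEM/BR
#2 head=3: blt.BR i3 no-port BR/MEM
#3 head=4: ld.MEM i4 no-port MEM/MEM
#4 head=5: st.MEM+or.ALU i5&i6 dual
#5 head=7: or.ALU i7 RAW r4
#6 head=8: sll.ALU+sub.ALU i8&i9 dual
#7 head=10: xor.ALU i10 RAW r3
#8 head=11: st.MEM i11 no-port MEM/BR
#9 head=12: blt.BR i12 tail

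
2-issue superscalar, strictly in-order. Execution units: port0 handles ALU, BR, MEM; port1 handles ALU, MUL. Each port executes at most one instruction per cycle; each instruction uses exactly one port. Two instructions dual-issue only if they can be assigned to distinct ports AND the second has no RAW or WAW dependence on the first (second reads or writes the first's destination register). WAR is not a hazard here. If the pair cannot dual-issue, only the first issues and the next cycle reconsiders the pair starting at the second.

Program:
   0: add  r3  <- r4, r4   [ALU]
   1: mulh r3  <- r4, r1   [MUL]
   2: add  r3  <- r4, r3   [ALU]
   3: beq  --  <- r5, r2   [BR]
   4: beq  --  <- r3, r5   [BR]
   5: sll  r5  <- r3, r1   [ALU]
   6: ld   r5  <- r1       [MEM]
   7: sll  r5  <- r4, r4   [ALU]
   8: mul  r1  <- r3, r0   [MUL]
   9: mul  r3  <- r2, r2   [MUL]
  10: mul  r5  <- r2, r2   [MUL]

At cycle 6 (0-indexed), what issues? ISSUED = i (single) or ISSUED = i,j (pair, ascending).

0. add.ALU @i0  | WAW r3
1. mulh.MUL @i1  | RAW+WAW r3
2. add.ALU beq.BR @i2/i3  | pair
3. beq.BR sll.ALU @i4/i5  | pair
4. ld.MEM @i6  | WAW r5
5. sll.ALU mul.MUL @i7/i8  | pair
6. mul.MUL @i9  | no-port MUL/MUL
7. mul.MUL @i10  | tail

ISSUED = 9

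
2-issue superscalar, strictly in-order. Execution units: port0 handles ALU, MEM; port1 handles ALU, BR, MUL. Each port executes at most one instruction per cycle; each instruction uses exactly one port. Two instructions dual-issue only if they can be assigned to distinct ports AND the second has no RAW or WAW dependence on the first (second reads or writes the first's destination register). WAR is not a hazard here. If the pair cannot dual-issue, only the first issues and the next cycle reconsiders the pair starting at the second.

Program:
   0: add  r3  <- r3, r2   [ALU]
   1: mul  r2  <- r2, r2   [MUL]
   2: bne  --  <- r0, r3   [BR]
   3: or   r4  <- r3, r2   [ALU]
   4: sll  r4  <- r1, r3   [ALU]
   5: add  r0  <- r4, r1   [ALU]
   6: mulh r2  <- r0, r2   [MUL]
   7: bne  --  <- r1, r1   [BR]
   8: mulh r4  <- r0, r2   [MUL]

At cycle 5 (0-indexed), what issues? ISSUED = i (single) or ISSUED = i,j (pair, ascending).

ISSUED = 7

0. add.ALU;mul.MUL @i0/i1  | 2-wide
1. bne.BR;or.ALU @i2/i3  | 2-wide
2. sll.ALU @i4  | RAW r4
3. add.ALU @i5  | RAW r0
4. mulh.MUL @i6  | no-port MUL/BR
5. bne.BR @i7  | no-port BR/MUL
6. mulh.MUL @i8  | tail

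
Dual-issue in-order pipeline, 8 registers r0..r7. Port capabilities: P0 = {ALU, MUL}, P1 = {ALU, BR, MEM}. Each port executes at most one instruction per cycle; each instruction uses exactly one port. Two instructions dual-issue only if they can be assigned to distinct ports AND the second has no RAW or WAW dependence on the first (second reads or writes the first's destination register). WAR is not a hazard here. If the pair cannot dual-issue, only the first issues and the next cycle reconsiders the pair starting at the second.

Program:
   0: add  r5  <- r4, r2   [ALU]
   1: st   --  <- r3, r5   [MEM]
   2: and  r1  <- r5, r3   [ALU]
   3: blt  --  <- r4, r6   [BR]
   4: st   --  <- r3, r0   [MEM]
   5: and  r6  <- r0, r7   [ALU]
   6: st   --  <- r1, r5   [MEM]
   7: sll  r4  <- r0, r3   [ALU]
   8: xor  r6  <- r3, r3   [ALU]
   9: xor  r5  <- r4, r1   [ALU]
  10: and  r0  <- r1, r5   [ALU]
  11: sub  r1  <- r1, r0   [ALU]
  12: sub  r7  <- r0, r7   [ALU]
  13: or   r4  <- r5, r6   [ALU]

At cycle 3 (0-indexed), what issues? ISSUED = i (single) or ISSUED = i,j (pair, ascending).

  cy0 -> i0 (add.ALU) RAW r5
  cy1 -> i1&i2 (st.MEM/and.ALU) pair
  cy2 -> i3 (blt.BR) no-port BR/MEM
  cy3 -> i4&i5 (st.MEM/and.ALU) pair
  cy4 -> i6&i7 (st.MEM/sll.ALU) pair
  cy5 -> i8&i9 (xor.ALU/xor.ALU) pair
  cy6 -> i10 (and.ALU) RAW r0
  cy7 -> i11&i12 (sub.ALU/sub.ALU) pair
  cy8 -> i13 (or.ALU) tail

ISSUED = 4,5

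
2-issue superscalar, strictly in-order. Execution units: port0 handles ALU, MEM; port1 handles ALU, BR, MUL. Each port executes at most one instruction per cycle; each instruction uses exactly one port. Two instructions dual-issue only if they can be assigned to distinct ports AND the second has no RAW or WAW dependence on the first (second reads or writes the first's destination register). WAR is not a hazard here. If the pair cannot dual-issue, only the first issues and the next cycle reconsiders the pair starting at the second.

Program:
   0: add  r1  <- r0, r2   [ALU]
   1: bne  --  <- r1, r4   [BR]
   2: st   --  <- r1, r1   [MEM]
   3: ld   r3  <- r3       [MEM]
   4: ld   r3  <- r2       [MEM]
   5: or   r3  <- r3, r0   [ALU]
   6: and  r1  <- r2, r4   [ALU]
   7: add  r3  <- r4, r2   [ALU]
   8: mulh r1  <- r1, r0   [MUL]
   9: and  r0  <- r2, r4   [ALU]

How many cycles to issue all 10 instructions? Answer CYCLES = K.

CYCLES = 7

#0 head=0: add.ALU i0 RAW r1
#1 head=1: bne.BR;st.MEM i1/i2 2-wide
#2 head=3: ld.MEM i3 no-port MEM/MEM
#3 head=4: ld.MEM i4 RAW+WAW r3
#4 head=5: or.ALU;and.ALU i5/i6 2-wide
#5 head=7: add.ALU;mulh.MUL i7/i8 2-wide
#6 head=9: and.ALU i9 tail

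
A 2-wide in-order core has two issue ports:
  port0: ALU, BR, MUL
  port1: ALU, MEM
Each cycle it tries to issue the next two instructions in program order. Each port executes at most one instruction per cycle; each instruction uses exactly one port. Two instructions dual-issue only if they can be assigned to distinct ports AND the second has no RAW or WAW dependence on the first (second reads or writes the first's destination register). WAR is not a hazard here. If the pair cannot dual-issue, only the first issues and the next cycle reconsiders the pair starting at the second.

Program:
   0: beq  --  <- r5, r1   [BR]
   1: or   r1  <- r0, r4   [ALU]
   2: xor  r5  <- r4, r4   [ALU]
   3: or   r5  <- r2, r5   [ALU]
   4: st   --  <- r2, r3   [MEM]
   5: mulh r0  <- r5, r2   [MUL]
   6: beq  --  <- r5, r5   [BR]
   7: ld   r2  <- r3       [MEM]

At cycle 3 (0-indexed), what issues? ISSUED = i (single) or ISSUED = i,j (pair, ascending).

0. beq.BR/or.ALU @i0/i1  | 2-wide
1. xor.ALU @i2  | RAW+WAW r5
2. or.ALU/st.MEM @i3/i4  | 2-wide
3. mulh.MUL @i5  | no-port MUL/BR
4. beq.BR/ld.MEM @i6/i7  | 2-wide

ISSUED = 5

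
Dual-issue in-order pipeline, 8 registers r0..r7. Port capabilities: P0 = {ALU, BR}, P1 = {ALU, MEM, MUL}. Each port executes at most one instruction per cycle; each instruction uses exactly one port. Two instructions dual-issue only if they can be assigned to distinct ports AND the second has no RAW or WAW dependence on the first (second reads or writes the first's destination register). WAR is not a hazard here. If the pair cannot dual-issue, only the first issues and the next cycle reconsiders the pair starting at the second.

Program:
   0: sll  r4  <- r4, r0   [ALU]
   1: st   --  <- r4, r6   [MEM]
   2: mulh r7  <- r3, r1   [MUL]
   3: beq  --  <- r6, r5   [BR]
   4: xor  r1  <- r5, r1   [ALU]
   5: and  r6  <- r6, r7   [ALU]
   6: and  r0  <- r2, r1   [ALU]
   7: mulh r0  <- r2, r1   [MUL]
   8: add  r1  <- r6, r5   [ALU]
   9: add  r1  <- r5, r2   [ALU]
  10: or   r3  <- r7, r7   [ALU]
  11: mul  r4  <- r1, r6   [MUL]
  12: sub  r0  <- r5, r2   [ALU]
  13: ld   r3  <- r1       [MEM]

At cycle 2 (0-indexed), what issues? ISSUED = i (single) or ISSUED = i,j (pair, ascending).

#0 head=0: sll.ALU i0 RAW r4
#1 head=1: st.MEM i1 no-port MEM/MUL
#2 head=2: mulh.MUL/beq.BR i2/i3 pair
#3 head=4: xor.ALU/and.ALU i4/i5 pair
#4 head=6: and.ALU i6 WAW r0
#5 head=7: mulh.MUL/add.ALU i7/i8 pair
#6 head=9: add.ALU/or.ALU i9/i10 pair
#7 head=11: mul.MUL/sub.ALU i11/i12 pair
#8 head=13: ld.MEM i13 tail

ISSUED = 2,3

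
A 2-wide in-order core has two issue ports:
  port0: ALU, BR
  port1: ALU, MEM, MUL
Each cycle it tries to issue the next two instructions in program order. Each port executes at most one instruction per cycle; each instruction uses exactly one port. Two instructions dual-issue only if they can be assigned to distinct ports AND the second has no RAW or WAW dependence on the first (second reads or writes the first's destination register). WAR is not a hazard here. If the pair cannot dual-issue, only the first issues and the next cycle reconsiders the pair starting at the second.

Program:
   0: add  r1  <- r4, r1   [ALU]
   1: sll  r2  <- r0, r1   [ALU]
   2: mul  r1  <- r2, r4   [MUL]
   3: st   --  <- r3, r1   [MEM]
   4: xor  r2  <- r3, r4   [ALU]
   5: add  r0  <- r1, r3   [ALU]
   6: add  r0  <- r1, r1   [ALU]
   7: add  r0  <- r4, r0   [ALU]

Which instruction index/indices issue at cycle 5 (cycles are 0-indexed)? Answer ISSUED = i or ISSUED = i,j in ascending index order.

t=0 i0:add.ALU ; RAW r1
t=1 i1:sll.ALU ; RAW r2
t=2 i2:mul.MUL ; no-port MUL/MEM
t=3 i3&i4:st.MEM;xor.ALU ; dual
t=4 i5:add.ALU ; WAW r0
t=5 i6:add.ALU ; RAW+WAW r0
t=6 i7:add.ALU ; tail

ISSUED = 6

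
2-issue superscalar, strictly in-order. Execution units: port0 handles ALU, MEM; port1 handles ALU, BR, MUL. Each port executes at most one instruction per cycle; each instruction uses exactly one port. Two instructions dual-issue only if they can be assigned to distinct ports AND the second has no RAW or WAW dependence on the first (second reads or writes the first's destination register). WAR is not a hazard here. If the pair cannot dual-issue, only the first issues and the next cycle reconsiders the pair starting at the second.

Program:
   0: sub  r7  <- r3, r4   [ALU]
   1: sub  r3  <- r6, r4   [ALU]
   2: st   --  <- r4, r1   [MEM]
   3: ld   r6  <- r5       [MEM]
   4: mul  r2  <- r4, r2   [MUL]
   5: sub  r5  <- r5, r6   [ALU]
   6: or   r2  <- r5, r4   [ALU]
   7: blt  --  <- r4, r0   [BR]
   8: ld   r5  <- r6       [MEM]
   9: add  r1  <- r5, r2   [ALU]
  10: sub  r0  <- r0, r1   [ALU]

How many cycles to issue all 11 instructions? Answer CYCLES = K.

t=0 i0,i1:sub sub ; dual
t=1 i2:st ; no-port MEM/MEM
t=2 i3,i4:ld mul ; dual
t=3 i5:sub ; RAW r5
t=4 i6,i7:or blt ; dual
t=5 i8:ld ; RAW r5
t=6 i9:add ; RAW r1
t=7 i10:sub ; tail

CYCLES = 8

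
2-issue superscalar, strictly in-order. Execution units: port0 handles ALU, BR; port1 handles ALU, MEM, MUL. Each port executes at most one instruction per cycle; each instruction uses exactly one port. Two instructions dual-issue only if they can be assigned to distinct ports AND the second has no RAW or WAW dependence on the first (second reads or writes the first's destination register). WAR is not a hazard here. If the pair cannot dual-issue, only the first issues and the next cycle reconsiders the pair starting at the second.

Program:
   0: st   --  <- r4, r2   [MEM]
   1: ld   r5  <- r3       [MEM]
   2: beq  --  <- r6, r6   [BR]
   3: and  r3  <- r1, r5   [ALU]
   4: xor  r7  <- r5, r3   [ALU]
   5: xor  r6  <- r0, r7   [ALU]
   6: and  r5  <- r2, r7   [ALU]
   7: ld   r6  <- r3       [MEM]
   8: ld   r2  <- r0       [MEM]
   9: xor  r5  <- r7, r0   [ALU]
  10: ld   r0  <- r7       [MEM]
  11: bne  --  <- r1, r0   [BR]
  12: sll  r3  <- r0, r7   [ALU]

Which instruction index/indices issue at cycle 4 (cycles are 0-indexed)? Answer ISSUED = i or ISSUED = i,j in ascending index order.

ISSUED = 5,6

  cy0 -> i0 (st) no-port MEM/MEM
  cy1 -> i1/i2 (ld beq) dual
  cy2 -> i3 (and) RAW r3
  cy3 -> i4 (xor) RAW r7
  cy4 -> i5/i6 (xor and) dual
  cy5 -> i7 (ld) no-port MEM/MEM
  cy6 -> i8/i9 (ld xor) dual
  cy7 -> i10 (ld) RAW r0
  cy8 -> i11/i12 (bne sll) dual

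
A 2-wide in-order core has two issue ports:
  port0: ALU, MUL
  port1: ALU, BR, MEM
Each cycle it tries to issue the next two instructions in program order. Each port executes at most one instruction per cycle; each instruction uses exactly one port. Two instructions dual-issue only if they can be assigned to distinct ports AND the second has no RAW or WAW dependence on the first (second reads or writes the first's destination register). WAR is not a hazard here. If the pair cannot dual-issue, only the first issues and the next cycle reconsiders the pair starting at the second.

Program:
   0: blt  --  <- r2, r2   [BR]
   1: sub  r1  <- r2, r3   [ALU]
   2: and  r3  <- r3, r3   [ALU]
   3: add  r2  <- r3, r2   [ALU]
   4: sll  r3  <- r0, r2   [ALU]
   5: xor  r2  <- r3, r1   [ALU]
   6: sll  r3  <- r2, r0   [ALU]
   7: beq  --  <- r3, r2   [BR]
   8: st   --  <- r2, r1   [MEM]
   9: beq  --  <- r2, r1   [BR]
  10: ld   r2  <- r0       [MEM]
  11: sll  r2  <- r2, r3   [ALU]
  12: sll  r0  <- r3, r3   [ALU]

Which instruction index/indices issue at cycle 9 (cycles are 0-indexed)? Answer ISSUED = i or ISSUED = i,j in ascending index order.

[0] i0,i1  blt.BR;sub.ALU  -- pair
[1] i2  and.ALU  -- RAW r3
[2] i3  add.ALU  -- RAW r2
[3] i4  sll.ALU  -- RAW r3
[4] i5  xor.ALU  -- RAW r2
[5] i6  sll.ALU  -- RAW r3
[6] i7  beq.BR  -- no-port BR/MEM
[7] i8  st.MEM  -- no-port MEM/BR
[8] i9  beq.BR  -- no-port BR/MEM
[9] i10  ld.MEM  -- RAW+WAW r2
[10] i11,i12  sll.ALU;sll.ALU  -- pair

ISSUED = 10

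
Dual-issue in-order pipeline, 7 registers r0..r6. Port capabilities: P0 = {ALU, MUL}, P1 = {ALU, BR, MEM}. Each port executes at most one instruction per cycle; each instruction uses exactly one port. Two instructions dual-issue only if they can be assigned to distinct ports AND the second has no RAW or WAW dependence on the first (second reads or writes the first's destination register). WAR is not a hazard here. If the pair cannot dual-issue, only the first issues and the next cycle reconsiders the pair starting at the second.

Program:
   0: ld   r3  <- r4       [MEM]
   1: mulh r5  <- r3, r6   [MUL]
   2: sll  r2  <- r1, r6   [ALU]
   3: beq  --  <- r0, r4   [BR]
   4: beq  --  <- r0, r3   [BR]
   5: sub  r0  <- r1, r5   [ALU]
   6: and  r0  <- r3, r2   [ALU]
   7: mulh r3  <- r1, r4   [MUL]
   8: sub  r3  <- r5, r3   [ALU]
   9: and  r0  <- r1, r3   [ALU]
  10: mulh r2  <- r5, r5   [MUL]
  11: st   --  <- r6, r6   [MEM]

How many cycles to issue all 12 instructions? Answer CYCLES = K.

CYCLES = 8

0. ld.MEM @i0  | RAW r3
1. mulh.MUL;sll.ALU @i1+i2  | 2-wide
2. beq.BR @i3  | no-port BR/BR
3. beq.BR;sub.ALU @i4+i5  | 2-wide
4. and.ALU;mulh.MUL @i6+i7  | 2-wide
5. sub.ALU @i8  | RAW r3
6. and.ALU;mulh.MUL @i9+i10  | 2-wide
7. st.MEM @i11  | tail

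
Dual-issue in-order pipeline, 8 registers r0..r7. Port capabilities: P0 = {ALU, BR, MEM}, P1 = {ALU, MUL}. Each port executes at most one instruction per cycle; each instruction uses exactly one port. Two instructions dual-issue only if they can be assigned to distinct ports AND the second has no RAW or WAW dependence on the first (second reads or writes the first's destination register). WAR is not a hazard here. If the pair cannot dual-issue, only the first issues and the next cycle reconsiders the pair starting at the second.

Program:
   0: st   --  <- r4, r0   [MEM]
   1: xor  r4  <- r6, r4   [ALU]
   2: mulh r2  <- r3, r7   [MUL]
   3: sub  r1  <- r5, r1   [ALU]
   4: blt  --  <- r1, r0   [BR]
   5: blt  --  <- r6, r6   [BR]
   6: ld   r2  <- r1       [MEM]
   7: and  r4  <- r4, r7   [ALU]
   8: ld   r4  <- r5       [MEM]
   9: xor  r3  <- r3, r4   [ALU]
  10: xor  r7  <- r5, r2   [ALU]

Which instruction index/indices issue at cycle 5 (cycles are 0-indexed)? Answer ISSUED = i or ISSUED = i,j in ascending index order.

ISSUED = 8

c0: i0/i1 st.MEM+xor.ALU  dual
c1: i2/i3 mulh.MUL+sub.ALU  dual
c2: i4 blt.BR  no-port BR/BR
c3: i5 blt.BR  no-port BR/MEM
c4: i6/i7 ld.MEM+and.ALU  dual
c5: i8 ld.MEM  RAW r4
c6: i9/i10 xor.ALU+xor.ALU  dual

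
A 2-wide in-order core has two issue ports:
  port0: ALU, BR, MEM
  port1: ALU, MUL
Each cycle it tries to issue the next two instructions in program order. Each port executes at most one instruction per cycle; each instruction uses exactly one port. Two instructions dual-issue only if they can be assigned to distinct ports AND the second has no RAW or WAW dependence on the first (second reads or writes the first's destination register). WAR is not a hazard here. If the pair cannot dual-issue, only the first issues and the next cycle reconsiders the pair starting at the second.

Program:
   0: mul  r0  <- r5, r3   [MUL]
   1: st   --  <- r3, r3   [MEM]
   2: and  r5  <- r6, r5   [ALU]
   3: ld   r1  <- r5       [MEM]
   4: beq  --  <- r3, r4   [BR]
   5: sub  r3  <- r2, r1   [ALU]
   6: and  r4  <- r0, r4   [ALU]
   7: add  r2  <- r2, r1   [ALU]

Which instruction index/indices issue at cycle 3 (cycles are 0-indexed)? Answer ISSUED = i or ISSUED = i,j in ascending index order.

ISSUED = 4,5

  cy0 -> i0+i1 (mul.MUL/st.MEM) pair
  cy1 -> i2 (and.ALU) RAW r5
  cy2 -> i3 (ld.MEM) no-port MEM/BR
  cy3 -> i4+i5 (beq.BR/sub.ALU) pair
  cy4 -> i6+i7 (and.ALU/add.ALU) pair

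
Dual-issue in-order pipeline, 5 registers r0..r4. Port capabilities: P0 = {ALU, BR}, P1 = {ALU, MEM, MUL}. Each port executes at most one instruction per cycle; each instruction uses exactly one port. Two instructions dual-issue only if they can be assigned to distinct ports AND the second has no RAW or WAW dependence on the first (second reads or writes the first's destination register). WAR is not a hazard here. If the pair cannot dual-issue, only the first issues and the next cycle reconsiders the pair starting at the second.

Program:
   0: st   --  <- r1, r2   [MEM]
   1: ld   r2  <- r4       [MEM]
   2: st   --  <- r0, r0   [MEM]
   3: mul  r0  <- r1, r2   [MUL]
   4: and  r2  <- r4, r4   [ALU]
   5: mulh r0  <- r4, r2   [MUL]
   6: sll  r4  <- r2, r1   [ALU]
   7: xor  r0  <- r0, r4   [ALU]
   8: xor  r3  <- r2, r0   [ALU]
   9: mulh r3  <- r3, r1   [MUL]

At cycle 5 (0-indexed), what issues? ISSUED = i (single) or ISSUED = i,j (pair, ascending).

ISSUED = 7

0. st @i0  | no-port MEM/MEM
1. ld @i1  | no-port MEM/MEM
2. st @i2  | no-port MEM/MUL
3. mul/and @i3/i4  | 2-wide
4. mulh/sll @i5/i6  | 2-wide
5. xor @i7  | RAW r0
6. xor @i8  | RAW+WAW r3
7. mulh @i9  | tail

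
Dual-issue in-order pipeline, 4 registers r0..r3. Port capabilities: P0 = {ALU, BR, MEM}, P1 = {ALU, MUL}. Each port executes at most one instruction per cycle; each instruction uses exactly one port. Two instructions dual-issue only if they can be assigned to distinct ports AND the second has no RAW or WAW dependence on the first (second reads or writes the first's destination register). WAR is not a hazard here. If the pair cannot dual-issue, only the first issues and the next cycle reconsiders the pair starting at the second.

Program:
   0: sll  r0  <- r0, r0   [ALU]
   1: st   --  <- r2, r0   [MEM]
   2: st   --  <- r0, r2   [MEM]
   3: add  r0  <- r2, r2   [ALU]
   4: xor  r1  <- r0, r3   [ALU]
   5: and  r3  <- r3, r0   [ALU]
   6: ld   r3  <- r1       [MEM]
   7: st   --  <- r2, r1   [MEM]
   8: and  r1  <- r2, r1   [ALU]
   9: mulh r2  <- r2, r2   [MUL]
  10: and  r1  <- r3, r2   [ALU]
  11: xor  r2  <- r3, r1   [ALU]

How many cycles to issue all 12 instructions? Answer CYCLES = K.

t=0 i0:sll ; RAW r0
t=1 i1:st ; no-port MEM/MEM
t=2 i2/i3:st add ; pair
t=3 i4/i5:xor and ; pair
t=4 i6:ld ; no-port MEM/MEM
t=5 i7/i8:st and ; pair
t=6 i9:mulh ; RAW r2
t=7 i10:and ; RAW r1
t=8 i11:xor ; tail

CYCLES = 9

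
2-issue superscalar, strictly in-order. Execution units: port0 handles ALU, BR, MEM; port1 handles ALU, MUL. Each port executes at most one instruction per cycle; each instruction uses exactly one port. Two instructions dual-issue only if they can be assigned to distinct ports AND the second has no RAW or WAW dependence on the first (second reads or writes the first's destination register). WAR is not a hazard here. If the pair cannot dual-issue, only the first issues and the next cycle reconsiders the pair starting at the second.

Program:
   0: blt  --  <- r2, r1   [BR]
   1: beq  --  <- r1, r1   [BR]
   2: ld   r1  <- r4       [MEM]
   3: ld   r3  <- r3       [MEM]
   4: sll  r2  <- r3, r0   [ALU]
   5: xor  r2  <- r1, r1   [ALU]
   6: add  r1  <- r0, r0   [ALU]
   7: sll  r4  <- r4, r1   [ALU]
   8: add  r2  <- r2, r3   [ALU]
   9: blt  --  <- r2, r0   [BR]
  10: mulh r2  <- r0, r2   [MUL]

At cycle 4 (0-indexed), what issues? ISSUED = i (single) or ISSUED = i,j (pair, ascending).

0. blt.BR @i0  | no-port BR/BR
1. beq.BR @i1  | no-port BR/MEM
2. ld.MEM @i2  | no-port MEM/MEM
3. ld.MEM @i3  | RAW r3
4. sll.ALU @i4  | WAW r2
5. xor.ALU;add.ALU @i5+i6  | dual
6. sll.ALU;add.ALU @i7+i8  | dual
7. blt.BR;mulh.MUL @i9+i10  | dual

ISSUED = 4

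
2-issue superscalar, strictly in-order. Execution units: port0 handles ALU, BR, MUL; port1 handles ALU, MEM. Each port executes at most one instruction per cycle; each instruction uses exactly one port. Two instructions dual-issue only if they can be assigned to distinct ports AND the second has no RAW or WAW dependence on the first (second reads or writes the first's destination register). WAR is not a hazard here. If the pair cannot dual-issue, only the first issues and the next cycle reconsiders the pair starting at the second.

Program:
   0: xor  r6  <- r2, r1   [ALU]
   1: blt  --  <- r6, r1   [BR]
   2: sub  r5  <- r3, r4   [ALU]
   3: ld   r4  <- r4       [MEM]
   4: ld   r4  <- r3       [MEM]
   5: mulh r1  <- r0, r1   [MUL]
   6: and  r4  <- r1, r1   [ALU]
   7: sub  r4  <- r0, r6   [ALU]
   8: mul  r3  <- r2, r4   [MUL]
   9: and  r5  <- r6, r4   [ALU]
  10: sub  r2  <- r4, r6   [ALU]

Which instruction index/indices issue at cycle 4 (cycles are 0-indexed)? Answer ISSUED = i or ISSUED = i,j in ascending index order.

ISSUED = 6

t=0 i0:xor.ALU ; RAW r6
t=1 i1,i2:blt.BR/sub.ALU ; dual
t=2 i3:ld.MEM ; no-port MEM/MEM
t=3 i4,i5:ld.MEM/mulh.MUL ; dual
t=4 i6:and.ALU ; WAW r4
t=5 i7:sub.ALU ; RAW r4
t=6 i8,i9:mul.MUL/and.ALU ; dual
t=7 i10:sub.ALU ; tail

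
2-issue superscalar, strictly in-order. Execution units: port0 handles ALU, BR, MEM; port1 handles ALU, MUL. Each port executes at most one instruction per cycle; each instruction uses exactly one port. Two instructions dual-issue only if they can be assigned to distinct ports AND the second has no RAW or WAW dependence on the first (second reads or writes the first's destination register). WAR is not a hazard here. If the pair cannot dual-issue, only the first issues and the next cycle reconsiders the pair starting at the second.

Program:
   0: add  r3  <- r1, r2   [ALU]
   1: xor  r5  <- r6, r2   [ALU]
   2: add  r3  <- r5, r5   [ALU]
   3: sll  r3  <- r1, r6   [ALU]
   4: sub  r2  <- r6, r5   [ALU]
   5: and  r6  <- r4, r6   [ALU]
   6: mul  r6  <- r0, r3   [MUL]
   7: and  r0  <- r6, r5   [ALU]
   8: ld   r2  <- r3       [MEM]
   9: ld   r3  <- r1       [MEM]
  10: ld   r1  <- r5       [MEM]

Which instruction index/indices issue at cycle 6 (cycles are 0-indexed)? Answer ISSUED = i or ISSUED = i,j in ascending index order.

c0: i0,i1 add;xor  pair
c1: i2 add  WAW r3
c2: i3,i4 sll;sub  pair
c3: i5 and  WAW r6
c4: i6 mul  RAW r6
c5: i7,i8 and;ld  pair
c6: i9 ld  no-port MEM/MEM
c7: i10 ld  tail

ISSUED = 9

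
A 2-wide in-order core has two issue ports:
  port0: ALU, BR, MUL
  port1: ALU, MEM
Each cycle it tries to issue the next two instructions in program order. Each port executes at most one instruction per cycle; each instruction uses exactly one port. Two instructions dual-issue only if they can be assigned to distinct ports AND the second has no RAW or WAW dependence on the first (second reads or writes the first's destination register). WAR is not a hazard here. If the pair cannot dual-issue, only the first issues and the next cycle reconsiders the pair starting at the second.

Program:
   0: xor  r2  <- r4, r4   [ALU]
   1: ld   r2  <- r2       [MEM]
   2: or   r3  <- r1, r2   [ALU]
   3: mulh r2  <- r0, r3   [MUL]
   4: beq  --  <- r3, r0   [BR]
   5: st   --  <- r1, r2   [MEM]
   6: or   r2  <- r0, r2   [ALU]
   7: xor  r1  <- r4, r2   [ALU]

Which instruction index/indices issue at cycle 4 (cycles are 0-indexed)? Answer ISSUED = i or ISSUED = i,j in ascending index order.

ISSUED = 4,5

  cy0 -> i0 (xor) RAW+WAW r2
  cy1 -> i1 (ld) RAW r2
  cy2 -> i2 (or) RAW r3
  cy3 -> i3 (mulh) no-port MUL/BR
  cy4 -> i4,i5 (beq;st) dual
  cy5 -> i6 (or) RAW r2
  cy6 -> i7 (xor) tail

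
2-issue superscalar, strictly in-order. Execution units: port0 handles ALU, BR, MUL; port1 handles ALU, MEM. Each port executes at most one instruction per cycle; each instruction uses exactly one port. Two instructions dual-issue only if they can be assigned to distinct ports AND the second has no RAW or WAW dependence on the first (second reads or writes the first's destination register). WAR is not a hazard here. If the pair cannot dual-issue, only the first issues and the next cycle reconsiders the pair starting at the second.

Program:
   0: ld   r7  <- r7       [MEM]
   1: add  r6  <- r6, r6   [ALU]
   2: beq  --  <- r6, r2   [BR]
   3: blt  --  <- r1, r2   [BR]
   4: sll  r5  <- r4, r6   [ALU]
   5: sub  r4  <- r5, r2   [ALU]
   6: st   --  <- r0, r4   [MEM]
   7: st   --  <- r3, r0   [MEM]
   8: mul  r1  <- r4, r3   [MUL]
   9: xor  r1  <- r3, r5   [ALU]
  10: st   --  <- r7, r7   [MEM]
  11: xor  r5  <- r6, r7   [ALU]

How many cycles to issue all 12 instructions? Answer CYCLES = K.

t=0 i0/i1:ld add ; pair
t=1 i2:beq ; no-port BR/BR
t=2 i3/i4:blt sll ; pair
t=3 i5:sub ; RAW r4
t=4 i6:st ; no-port MEM/MEM
t=5 i7/i8:st mul ; pair
t=6 i9/i10:xor st ; pair
t=7 i11:xor ; tail

CYCLES = 8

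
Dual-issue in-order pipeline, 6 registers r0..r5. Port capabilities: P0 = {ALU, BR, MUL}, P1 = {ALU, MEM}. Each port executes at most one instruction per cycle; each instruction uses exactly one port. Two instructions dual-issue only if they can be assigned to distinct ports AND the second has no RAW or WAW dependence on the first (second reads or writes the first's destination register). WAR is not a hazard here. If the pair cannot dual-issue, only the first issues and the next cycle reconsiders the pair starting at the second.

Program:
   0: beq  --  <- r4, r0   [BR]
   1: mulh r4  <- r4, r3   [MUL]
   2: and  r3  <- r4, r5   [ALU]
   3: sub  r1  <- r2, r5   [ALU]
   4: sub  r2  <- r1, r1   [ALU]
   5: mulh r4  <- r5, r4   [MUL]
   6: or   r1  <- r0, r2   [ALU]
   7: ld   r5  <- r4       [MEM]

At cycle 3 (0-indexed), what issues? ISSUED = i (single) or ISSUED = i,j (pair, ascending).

0. beq.BR @i0  | no-port BR/MUL
1. mulh.MUL @i1  | RAW r4
2. and.ALU+sub.ALU @i2,i3  | 2-wide
3. sub.ALU+mulh.MUL @i4,i5  | 2-wide
4. or.ALU+ld.MEM @i6,i7  | 2-wide

ISSUED = 4,5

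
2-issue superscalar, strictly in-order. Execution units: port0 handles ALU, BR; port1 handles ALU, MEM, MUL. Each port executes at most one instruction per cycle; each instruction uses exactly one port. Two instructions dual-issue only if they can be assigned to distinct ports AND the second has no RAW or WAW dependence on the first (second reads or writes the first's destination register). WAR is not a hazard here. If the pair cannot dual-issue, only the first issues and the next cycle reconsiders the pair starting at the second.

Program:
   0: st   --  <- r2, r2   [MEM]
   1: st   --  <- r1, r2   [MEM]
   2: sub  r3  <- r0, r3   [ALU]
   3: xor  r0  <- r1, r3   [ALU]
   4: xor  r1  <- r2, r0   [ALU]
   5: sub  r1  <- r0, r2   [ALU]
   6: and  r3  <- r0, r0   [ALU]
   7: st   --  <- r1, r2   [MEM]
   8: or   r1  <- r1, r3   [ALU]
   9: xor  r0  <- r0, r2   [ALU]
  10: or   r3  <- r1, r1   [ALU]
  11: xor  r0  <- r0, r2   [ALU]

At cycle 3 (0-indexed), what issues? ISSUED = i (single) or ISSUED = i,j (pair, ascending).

ISSUED = 4

#0 head=0: st.MEM i0 no-port MEM/MEM
#1 head=1: st.MEM+sub.ALU i1,i2 dual
#2 head=3: xor.ALU i3 RAW r0
#3 head=4: xor.ALU i4 WAW r1
#4 head=5: sub.ALU+and.ALU i5,i6 dual
#5 head=7: st.MEM+or.ALU i7,i8 dual
#6 head=9: xor.ALU+or.ALU i9,i10 dual
#7 head=11: xor.ALU i11 tail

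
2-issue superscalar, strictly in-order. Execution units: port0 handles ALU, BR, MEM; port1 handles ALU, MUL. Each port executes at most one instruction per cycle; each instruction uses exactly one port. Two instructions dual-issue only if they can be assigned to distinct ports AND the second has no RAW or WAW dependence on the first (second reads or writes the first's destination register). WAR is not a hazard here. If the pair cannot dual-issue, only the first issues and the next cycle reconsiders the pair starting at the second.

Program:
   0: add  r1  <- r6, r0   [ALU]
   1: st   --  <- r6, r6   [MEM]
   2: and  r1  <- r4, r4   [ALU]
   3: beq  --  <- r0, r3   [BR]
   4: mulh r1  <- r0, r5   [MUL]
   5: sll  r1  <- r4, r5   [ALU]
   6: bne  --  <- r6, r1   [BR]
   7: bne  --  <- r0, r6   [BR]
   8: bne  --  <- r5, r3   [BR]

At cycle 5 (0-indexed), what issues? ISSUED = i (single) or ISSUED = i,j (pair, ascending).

#0 head=0: add.ALU;st.MEM i0/i1 dual
#1 head=2: and.ALU;beq.BR i2/i3 dual
#2 head=4: mulh.MUL i4 WAW r1
#3 head=5: sll.ALU i5 RAW r1
#4 head=6: bne.BR i6 no-port BR/BR
#5 head=7: bne.BR i7 no-port BR/BR
#6 head=8: bne.BR i8 tail

ISSUED = 7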